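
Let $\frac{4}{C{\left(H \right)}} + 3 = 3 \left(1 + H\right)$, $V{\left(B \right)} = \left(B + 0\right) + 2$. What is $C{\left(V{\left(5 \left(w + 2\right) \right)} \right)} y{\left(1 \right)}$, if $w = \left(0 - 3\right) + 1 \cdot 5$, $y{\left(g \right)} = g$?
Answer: $\frac{2}{33} \approx 0.060606$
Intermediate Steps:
$w = 2$ ($w = -3 + 5 = 2$)
$V{\left(B \right)} = 2 + B$ ($V{\left(B \right)} = B + 2 = 2 + B$)
$C{\left(H \right)} = \frac{4}{3 H}$ ($C{\left(H \right)} = \frac{4}{-3 + 3 \left(1 + H\right)} = \frac{4}{-3 + \left(3 + 3 H\right)} = \frac{4}{3 H}$)
$C{\left(V{\left(5 \left(w + 2\right) \right)} \right)} y{\left(1 \right)} = \frac{4}{3 \left(2 + 5 \left(2 + 2\right)\right)} 1 = \frac{4}{3 \left(2 + 5 \cdot 4\right)} 1 = \frac{4}{3 \left(2 + 20\right)} 1 = \frac{4}{3 \cdot 22} \cdot 1 = \frac{4}{3} \cdot \frac{1}{22} \cdot 1 = \frac{2}{33} \cdot 1 = \frac{2}{33}$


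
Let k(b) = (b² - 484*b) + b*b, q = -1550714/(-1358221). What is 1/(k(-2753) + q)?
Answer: 1358221/22397704204584 ≈ 6.0641e-8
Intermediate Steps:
q = 1550714/1358221 (q = -1550714*(-1/1358221) = 1550714/1358221 ≈ 1.1417)
k(b) = -484*b + 2*b² (k(b) = (b² - 484*b) + b² = -484*b + 2*b²)
1/(k(-2753) + q) = 1/(2*(-2753)*(-242 - 2753) + 1550714/1358221) = 1/(2*(-2753)*(-2995) + 1550714/1358221) = 1/(16490470 + 1550714/1358221) = 1/(22397704204584/1358221) = 1358221/22397704204584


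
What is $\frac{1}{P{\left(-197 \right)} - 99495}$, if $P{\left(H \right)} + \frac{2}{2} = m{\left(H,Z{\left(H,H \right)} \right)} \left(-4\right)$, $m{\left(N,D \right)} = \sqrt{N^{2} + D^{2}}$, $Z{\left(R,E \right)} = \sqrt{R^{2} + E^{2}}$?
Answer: $- \frac{12437}{1237198898} + \frac{197 \sqrt{3}}{2474397796} \approx -9.9147 \cdot 10^{-6}$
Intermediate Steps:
$Z{\left(R,E \right)} = \sqrt{E^{2} + R^{2}}$
$m{\left(N,D \right)} = \sqrt{D^{2} + N^{2}}$
$P{\left(H \right)} = -1 - 4 \sqrt{3} \sqrt{H^{2}}$ ($P{\left(H \right)} = -1 + \sqrt{\left(\sqrt{H^{2} + H^{2}}\right)^{2} + H^{2}} \left(-4\right) = -1 + \sqrt{\left(\sqrt{2 H^{2}}\right)^{2} + H^{2}} \left(-4\right) = -1 + \sqrt{\left(\sqrt{2} \sqrt{H^{2}}\right)^{2} + H^{2}} \left(-4\right) = -1 + \sqrt{2 H^{2} + H^{2}} \left(-4\right) = -1 + \sqrt{3 H^{2}} \left(-4\right) = -1 + \sqrt{3} \sqrt{H^{2}} \left(-4\right) = -1 - 4 \sqrt{3} \sqrt{H^{2}}$)
$\frac{1}{P{\left(-197 \right)} - 99495} = \frac{1}{\left(-1 - 4 \sqrt{3} \sqrt{\left(-197\right)^{2}}\right) - 99495} = \frac{1}{\left(-1 - 4 \sqrt{3} \sqrt{38809}\right) - 99495} = \frac{1}{\left(-1 - 4 \sqrt{3} \cdot 197\right) - 99495} = \frac{1}{\left(-1 - 788 \sqrt{3}\right) - 99495} = \frac{1}{-99496 - 788 \sqrt{3}}$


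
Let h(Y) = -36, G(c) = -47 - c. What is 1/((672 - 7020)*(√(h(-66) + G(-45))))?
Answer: I*√38/241224 ≈ 2.5555e-5*I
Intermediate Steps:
1/((672 - 7020)*(√(h(-66) + G(-45)))) = 1/((672 - 7020)*(√(-36 + (-47 - 1*(-45))))) = 1/((-6348)*(√(-36 + (-47 + 45)))) = -1/(6348*√(-36 - 2)) = -(-I*√38/38)/6348 = -(-1)*I*√38/241224 = I*√38/241224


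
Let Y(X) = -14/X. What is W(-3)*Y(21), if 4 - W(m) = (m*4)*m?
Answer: 64/3 ≈ 21.333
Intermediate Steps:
W(m) = 4 - 4*m² (W(m) = 4 - m*4*m = 4 - 4*m*m = 4 - 4*m²)
W(-3)*Y(21) = (4 - 4*(-3)²)*(-14/21) = (4 - 4*9)*(-14*1/21) = (4 - 36)*(-⅔) = -32*(-⅔) = 64/3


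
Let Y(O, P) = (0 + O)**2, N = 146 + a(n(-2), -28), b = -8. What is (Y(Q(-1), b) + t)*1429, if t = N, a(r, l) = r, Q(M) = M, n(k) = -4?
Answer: 204347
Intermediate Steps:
N = 142 (N = 146 - 4 = 142)
Y(O, P) = O**2
t = 142
(Y(Q(-1), b) + t)*1429 = ((-1)**2 + 142)*1429 = (1 + 142)*1429 = 143*1429 = 204347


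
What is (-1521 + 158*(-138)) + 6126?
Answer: -17199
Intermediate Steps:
(-1521 + 158*(-138)) + 6126 = (-1521 - 21804) + 6126 = -23325 + 6126 = -17199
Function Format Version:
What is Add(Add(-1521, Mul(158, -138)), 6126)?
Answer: -17199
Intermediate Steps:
Add(Add(-1521, Mul(158, -138)), 6126) = Add(Add(-1521, -21804), 6126) = Add(-23325, 6126) = -17199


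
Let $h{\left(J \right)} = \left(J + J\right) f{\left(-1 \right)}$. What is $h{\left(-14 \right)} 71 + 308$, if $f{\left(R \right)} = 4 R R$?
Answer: $-7644$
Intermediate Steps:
$f{\left(R \right)} = 4 R^{2}$
$h{\left(J \right)} = 8 J$ ($h{\left(J \right)} = \left(J + J\right) 4 \left(-1\right)^{2} = 2 J 4 \cdot 1 = 2 J 4 = 8 J$)
$h{\left(-14 \right)} 71 + 308 = 8 \left(-14\right) 71 + 308 = \left(-112\right) 71 + 308 = -7952 + 308 = -7644$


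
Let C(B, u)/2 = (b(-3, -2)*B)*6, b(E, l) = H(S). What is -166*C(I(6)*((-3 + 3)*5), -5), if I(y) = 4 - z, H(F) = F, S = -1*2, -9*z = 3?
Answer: 0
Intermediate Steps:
z = -1/3 (z = -1/9*3 = -1/3 ≈ -0.33333)
S = -2
I(y) = 13/3 (I(y) = 4 - 1*(-1/3) = 4 + 1/3 = 13/3)
b(E, l) = -2
C(B, u) = -24*B (C(B, u) = 2*(-2*B*6) = 2*(-12*B) = -24*B)
-166*C(I(6)*((-3 + 3)*5), -5) = -(-3984)*13*((-3 + 3)*5)/3 = -(-3984)*13*(0*5)/3 = -(-3984)*(13/3)*0 = -(-3984)*0 = -166*0 = 0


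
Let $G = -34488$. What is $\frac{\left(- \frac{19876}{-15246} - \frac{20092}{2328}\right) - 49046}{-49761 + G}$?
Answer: $\frac{72543101123}{124592644638} \approx 0.58224$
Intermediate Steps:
$\frac{\left(- \frac{19876}{-15246} - \frac{20092}{2328}\right) - 49046}{-49761 + G} = \frac{\left(- \frac{19876}{-15246} - \frac{20092}{2328}\right) - 49046}{-49761 - 34488} = \frac{\left(\left(-19876\right) \left(- \frac{1}{15246}\right) - \frac{5023}{582}\right) - 49046}{-84249} = \left(\left(\frac{9938}{7623} - \frac{5023}{582}\right) - 49046\right) \left(- \frac{1}{84249}\right) = \left(- \frac{10835471}{1478862} - 49046\right) \left(- \frac{1}{84249}\right) = \left(- \frac{72543101123}{1478862}\right) \left(- \frac{1}{84249}\right) = \frac{72543101123}{124592644638}$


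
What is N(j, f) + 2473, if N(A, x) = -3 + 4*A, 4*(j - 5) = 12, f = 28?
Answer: 2502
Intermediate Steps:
j = 8 (j = 5 + (1/4)*12 = 5 + 3 = 8)
N(j, f) + 2473 = (-3 + 4*8) + 2473 = (-3 + 32) + 2473 = 29 + 2473 = 2502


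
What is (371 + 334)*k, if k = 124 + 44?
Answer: 118440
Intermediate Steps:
k = 168
(371 + 334)*k = (371 + 334)*168 = 705*168 = 118440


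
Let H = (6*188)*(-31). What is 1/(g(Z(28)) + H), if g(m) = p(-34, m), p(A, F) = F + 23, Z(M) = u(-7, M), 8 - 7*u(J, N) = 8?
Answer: -1/34945 ≈ -2.8616e-5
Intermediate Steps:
u(J, N) = 0 (u(J, N) = 8/7 - ⅐*8 = 8/7 - 8/7 = 0)
Z(M) = 0
p(A, F) = 23 + F
g(m) = 23 + m
H = -34968 (H = 1128*(-31) = -34968)
1/(g(Z(28)) + H) = 1/((23 + 0) - 34968) = 1/(23 - 34968) = 1/(-34945) = -1/34945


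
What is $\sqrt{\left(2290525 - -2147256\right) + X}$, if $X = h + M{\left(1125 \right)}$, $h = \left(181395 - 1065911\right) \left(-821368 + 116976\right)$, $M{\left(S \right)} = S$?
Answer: $\sqrt{623050433178} \approx 7.8934 \cdot 10^{5}$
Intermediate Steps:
$h = 623045994272$ ($h = \left(-884516\right) \left(-704392\right) = 623045994272$)
$X = 623045995397$ ($X = 623045994272 + 1125 = 623045995397$)
$\sqrt{\left(2290525 - -2147256\right) + X} = \sqrt{\left(2290525 - -2147256\right) + 623045995397} = \sqrt{\left(2290525 + 2147256\right) + 623045995397} = \sqrt{4437781 + 623045995397} = \sqrt{623050433178}$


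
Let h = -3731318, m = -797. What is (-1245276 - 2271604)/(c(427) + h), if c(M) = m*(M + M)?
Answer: 879220/1102989 ≈ 0.79712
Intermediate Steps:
c(M) = -1594*M (c(M) = -797*(M + M) = -1594*M)
(-1245276 - 2271604)/(c(427) + h) = (-1245276 - 2271604)/(-1594*427 - 3731318) = -3516880/(-680638 - 3731318) = -3516880/(-4411956) = -3516880*(-1/4411956) = 879220/1102989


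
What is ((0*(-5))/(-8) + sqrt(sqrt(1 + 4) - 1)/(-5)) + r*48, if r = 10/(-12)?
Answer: -40 - sqrt(-1 + sqrt(5))/5 ≈ -40.222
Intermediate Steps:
r = -5/6 (r = 10*(-1/12) = -5/6 ≈ -0.83333)
((0*(-5))/(-8) + sqrt(sqrt(1 + 4) - 1)/(-5)) + r*48 = ((0*(-5))/(-8) + sqrt(sqrt(1 + 4) - 1)/(-5)) - 5/6*48 = (0*(-1/8) + sqrt(sqrt(5) - 1)*(-1/5)) - 40 = (0 + sqrt(-1 + sqrt(5))*(-1/5)) - 40 = (0 - sqrt(-1 + sqrt(5))/5) - 40 = -sqrt(-1 + sqrt(5))/5 - 40 = -40 - sqrt(-1 + sqrt(5))/5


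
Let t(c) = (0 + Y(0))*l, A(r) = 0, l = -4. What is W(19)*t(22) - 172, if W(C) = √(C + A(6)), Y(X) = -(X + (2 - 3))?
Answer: -172 - 4*√19 ≈ -189.44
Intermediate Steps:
Y(X) = 1 - X (Y(X) = -(X - 1) = -(-1 + X) = 1 - X)
W(C) = √C (W(C) = √(C + 0) = √C)
t(c) = -4 (t(c) = (0 + (1 - 1*0))*(-4) = (0 + (1 + 0))*(-4) = (0 + 1)*(-4) = 1*(-4) = -4)
W(19)*t(22) - 172 = √19*(-4) - 172 = -4*√19 - 172 = -172 - 4*√19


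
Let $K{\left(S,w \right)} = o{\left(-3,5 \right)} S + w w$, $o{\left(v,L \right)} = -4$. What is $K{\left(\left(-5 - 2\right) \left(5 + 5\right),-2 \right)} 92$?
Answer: $26128$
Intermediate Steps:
$K{\left(S,w \right)} = w^{2} - 4 S$ ($K{\left(S,w \right)} = - 4 S + w w = - 4 S + w^{2} = w^{2} - 4 S$)
$K{\left(\left(-5 - 2\right) \left(5 + 5\right),-2 \right)} 92 = \left(\left(-2\right)^{2} - 4 \left(-5 - 2\right) \left(5 + 5\right)\right) 92 = \left(4 - 4 \left(\left(-7\right) 10\right)\right) 92 = \left(4 - -280\right) 92 = \left(4 + 280\right) 92 = 284 \cdot 92 = 26128$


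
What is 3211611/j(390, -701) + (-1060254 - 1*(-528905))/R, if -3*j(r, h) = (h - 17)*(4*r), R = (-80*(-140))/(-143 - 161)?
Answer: 2072281823/143600 ≈ 14431.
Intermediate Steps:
R = -700/19 (R = 11200/(-304) = 11200*(-1/304) = -700/19 ≈ -36.842)
j(r, h) = -4*r*(-17 + h)/3 (j(r, h) = -(h - 17)*4*r/3 = -(-17 + h)*4*r/3 = -4*r*(-17 + h)/3)
3211611/j(390, -701) + (-1060254 - 1*(-528905))/R = 3211611/(((4/3)*390*(17 - 1*(-701)))) + (-1060254 - 1*(-528905))/(-700/19) = 3211611/(((4/3)*390*(17 + 701))) + (-1060254 + 528905)*(-19/700) = 3211611/(((4/3)*390*718)) - 531349*(-19/700) = 3211611/373360 + 1442233/100 = 3211611*(1/373360) + 1442233/100 = 247047/28720 + 1442233/100 = 2072281823/143600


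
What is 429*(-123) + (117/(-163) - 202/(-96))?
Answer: -412838161/7824 ≈ -52766.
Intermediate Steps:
429*(-123) + (117/(-163) - 202/(-96)) = -52767 + (117*(-1/163) - 202*(-1/96)) = -52767 + (-117/163 + 101/48) = -52767 + 10847/7824 = -412838161/7824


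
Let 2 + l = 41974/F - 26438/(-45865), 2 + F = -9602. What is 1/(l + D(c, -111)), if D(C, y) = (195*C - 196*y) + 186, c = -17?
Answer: 220243730/4101203857771 ≈ 5.3702e-5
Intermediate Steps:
F = -9604 (F = -2 - 9602 = -9604)
D(C, y) = 186 - 196*y + 195*C (D(C, y) = (-196*y + 195*C) + 186 = 186 - 196*y + 195*C)
l = -1276100939/220243730 (l = -2 + (41974/(-9604) - 26438/(-45865)) = -2 + (41974*(-1/9604) - 26438*(-1/45865)) = -2 + (-20987/4802 + 26438/45865) = -2 - 835613479/220243730 = -1276100939/220243730 ≈ -5.7940)
1/(l + D(c, -111)) = 1/(-1276100939/220243730 + (186 - 196*(-111) + 195*(-17))) = 1/(-1276100939/220243730 + (186 + 21756 - 3315)) = 1/(-1276100939/220243730 + 18627) = 1/(4101203857771/220243730) = 220243730/4101203857771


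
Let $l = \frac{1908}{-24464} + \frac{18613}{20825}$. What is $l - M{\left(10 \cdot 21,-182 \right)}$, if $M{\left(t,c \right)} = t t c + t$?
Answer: $\frac{146033705492369}{18195100} \approx 8.026 \cdot 10^{6}$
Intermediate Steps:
$l = \frac{14843369}{18195100}$ ($l = 1908 \left(- \frac{1}{24464}\right) + 18613 \cdot \frac{1}{20825} = - \frac{477}{6116} + \frac{2659}{2975} = \frac{14843369}{18195100} \approx 0.81579$)
$M{\left(t,c \right)} = t + c t^{2}$ ($M{\left(t,c \right)} = t^{2} c + t = c t^{2} + t = t + c t^{2}$)
$l - M{\left(10 \cdot 21,-182 \right)} = \frac{14843369}{18195100} - 10 \cdot 21 \left(1 - 182 \cdot 10 \cdot 21\right) = \frac{14843369}{18195100} - 210 \left(1 - 38220\right) = \frac{14843369}{18195100} - 210 \left(-38219\right) = \frac{14843369}{18195100} - -8025990 = \frac{14843369}{18195100} + 8025990 = \frac{146033705492369}{18195100}$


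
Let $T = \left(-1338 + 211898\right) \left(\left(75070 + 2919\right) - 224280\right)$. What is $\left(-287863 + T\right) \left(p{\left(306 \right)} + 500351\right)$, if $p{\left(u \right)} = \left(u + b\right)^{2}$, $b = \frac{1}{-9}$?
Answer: $- \frac{1481868908293223120}{81} \approx -1.8295 \cdot 10^{16}$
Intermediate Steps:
$T = -30803032960$ ($T = 210560 \left(77989 - 224280\right) = 210560 \left(-146291\right) = -30803032960$)
$b = - \frac{1}{9} \approx -0.11111$
$p{\left(u \right)} = \left(- \frac{1}{9} + u\right)^{2}$ ($p{\left(u \right)} = \left(u - \frac{1}{9}\right)^{2} = \left(- \frac{1}{9} + u\right)^{2}$)
$\left(-287863 + T\right) \left(p{\left(306 \right)} + 500351\right) = \left(-287863 - 30803032960\right) \left(\frac{\left(-1 + 9 \cdot 306\right)^{2}}{81} + 500351\right) = - 30803320823 \left(\frac{\left(-1 + 2754\right)^{2}}{81} + 500351\right) = - 30803320823 \left(\frac{2753^{2}}{81} + 500351\right) = - 30803320823 \left(\frac{1}{81} \cdot 7579009 + 500351\right) = - 30803320823 \left(\frac{7579009}{81} + 500351\right) = \left(-30803320823\right) \frac{48107440}{81} = - \frac{1481868908293223120}{81}$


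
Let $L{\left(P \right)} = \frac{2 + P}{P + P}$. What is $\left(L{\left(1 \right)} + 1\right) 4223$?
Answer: $\frac{21115}{2} \approx 10558.0$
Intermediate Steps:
$L{\left(P \right)} = \frac{2 + P}{2 P}$
$\left(L{\left(1 \right)} + 1\right) 4223 = \left(\frac{2 + 1}{2 \cdot 1} + 1\right) 4223 = \left(\frac{1}{2} \cdot 1 \cdot 3 + 1\right) 4223 = \left(\frac{3}{2} + 1\right) 4223 = \frac{5}{2} \cdot 4223 = \frac{21115}{2}$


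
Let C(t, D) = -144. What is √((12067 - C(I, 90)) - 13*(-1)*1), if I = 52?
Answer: 8*√191 ≈ 110.56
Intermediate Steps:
√((12067 - C(I, 90)) - 13*(-1)*1) = √((12067 - 1*(-144)) - 13*(-1)*1) = √((12067 + 144) + 13*1) = √(12211 + 13) = √12224 = 8*√191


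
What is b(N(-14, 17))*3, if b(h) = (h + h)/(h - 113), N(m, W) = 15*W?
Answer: 765/71 ≈ 10.775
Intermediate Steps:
b(h) = 2*h/(-113 + h) (b(h) = (2*h)/(-113 + h) = 2*h/(-113 + h))
b(N(-14, 17))*3 = (2*(15*17)/(-113 + 15*17))*3 = (2*255/(-113 + 255))*3 = (2*255/142)*3 = (2*255*(1/142))*3 = (255/71)*3 = 765/71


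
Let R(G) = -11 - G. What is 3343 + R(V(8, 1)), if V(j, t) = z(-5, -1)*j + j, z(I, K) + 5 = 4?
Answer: 3332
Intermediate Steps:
z(I, K) = -1 (z(I, K) = -5 + 4 = -1)
V(j, t) = 0 (V(j, t) = -j + j = 0)
3343 + R(V(8, 1)) = 3343 + (-11 - 1*0) = 3343 + (-11 + 0) = 3343 - 11 = 3332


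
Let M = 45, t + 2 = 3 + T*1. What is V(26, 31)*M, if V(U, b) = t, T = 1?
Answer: 90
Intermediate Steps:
t = 2 (t = -2 + (3 + 1*1) = -2 + (3 + 1) = -2 + 4 = 2)
V(U, b) = 2
V(26, 31)*M = 2*45 = 90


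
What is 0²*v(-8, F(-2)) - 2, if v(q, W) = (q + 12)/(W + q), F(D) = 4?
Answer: -2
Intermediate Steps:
v(q, W) = (12 + q)/(W + q)
0²*v(-8, F(-2)) - 2 = 0²*((12 - 8)/(4 - 8)) - 2 = 0*(4/(-4)) - 2 = 0*(-¼*4) - 2 = 0*(-1) - 2 = 0 - 2 = -2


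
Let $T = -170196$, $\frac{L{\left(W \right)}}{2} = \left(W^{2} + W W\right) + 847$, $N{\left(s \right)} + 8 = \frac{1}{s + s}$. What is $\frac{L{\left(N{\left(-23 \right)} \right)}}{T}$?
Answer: $- \frac{1032287}{90033684} \approx -0.011466$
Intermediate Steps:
$N{\left(s \right)} = -8 + \frac{1}{2 s}$ ($N{\left(s \right)} = -8 + \frac{1}{s + s} = -8 + \frac{1}{2 s}$)
$L{\left(W \right)} = 1694 + 4 W^{2}$ ($L{\left(W \right)} = 2 \left(\left(W^{2} + W W\right) + 847\right) = 2 \left(\left(W^{2} + W^{2}\right) + 847\right) = 2 \left(2 W^{2} + 847\right) = 2 \left(847 + 2 W^{2}\right) = 1694 + 4 W^{2}$)
$\frac{L{\left(N{\left(-23 \right)} \right)}}{T} = \frac{1694 + 4 \left(-8 + \frac{1}{2 \left(-23\right)}\right)^{2}}{-170196} = \left(1694 + 4 \left(-8 + \frac{1}{2} \left(- \frac{1}{23}\right)\right)^{2}\right) \left(- \frac{1}{170196}\right) = \left(1694 + 4 \left(-8 - \frac{1}{46}\right)^{2}\right) \left(- \frac{1}{170196}\right) = \left(1694 + 4 \left(- \frac{369}{46}\right)^{2}\right) \left(- \frac{1}{170196}\right) = \left(1694 + 4 \cdot \frac{136161}{2116}\right) \left(- \frac{1}{170196}\right) = \left(1694 + \frac{136161}{529}\right) \left(- \frac{1}{170196}\right) = \frac{1032287}{529} \left(- \frac{1}{170196}\right) = - \frac{1032287}{90033684}$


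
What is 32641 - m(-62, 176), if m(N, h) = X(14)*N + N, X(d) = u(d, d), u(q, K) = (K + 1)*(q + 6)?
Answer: 51303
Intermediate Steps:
u(q, K) = (1 + K)*(6 + q)
X(d) = 6 + d² + 7*d (X(d) = 6 + d + 6*d + d*d = 6 + d + 6*d + d² = 6 + d² + 7*d)
m(N, h) = 301*N (m(N, h) = (6 + 14² + 7*14)*N + N = (6 + 196 + 98)*N + N = 300*N + N = 301*N)
32641 - m(-62, 176) = 32641 - 301*(-62) = 32641 - 1*(-18662) = 32641 + 18662 = 51303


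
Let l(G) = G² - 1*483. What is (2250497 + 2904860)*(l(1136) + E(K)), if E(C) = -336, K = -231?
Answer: 6648745349689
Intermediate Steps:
l(G) = -483 + G² (l(G) = G² - 483 = -483 + G²)
(2250497 + 2904860)*(l(1136) + E(K)) = (2250497 + 2904860)*((-483 + 1136²) - 336) = 5155357*((-483 + 1290496) - 336) = 5155357*(1290013 - 336) = 5155357*1289677 = 6648745349689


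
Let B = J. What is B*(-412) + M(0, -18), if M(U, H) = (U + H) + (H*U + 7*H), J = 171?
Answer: -70596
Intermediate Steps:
B = 171
M(U, H) = U + 8*H + H*U (M(U, H) = (H + U) + (7*H + H*U) = U + 8*H + H*U)
B*(-412) + M(0, -18) = 171*(-412) + (0 + 8*(-18) - 18*0) = -70452 + (0 - 144 + 0) = -70452 - 144 = -70596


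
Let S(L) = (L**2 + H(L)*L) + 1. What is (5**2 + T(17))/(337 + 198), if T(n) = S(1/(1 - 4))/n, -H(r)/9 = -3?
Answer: 3754/81855 ≈ 0.045862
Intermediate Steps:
H(r) = 27 (H(r) = -9*(-3) = 27)
S(L) = 1 + L**2 + 27*L (S(L) = (L**2 + 27*L) + 1 = 1 + L**2 + 27*L)
T(n) = -71/(9*n) (T(n) = (1 + (1/(1 - 4))**2 + 27/(1 - 4))/n = (1 + (1/(-3))**2 + 27/(-3))/n = (1 + (-1/3)**2 + 27*(-1/3))/n = (1 + 1/9 - 9)/n = -71/(9*n))
(5**2 + T(17))/(337 + 198) = (5**2 - 71/9/17)/(337 + 198) = (25 - 71/9*1/17)/535 = (25 - 71/153)*(1/535) = (3754/153)*(1/535) = 3754/81855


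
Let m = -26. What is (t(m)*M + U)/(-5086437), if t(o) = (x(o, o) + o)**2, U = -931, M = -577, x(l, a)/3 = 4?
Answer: 114023/5086437 ≈ 0.022417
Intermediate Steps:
x(l, a) = 12 (x(l, a) = 3*4 = 12)
t(o) = (12 + o)**2
(t(m)*M + U)/(-5086437) = ((12 - 26)**2*(-577) - 931)/(-5086437) = ((-14)**2*(-577) - 931)*(-1/5086437) = (196*(-577) - 931)*(-1/5086437) = (-113092 - 931)*(-1/5086437) = -114023*(-1/5086437) = 114023/5086437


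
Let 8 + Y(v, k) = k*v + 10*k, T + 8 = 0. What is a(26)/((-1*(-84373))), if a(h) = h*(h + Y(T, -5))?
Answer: 208/84373 ≈ 0.0024652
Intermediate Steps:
T = -8 (T = -8 + 0 = -8)
Y(v, k) = -8 + 10*k + k*v (Y(v, k) = -8 + (k*v + 10*k) = -8 + (10*k + k*v) = -8 + 10*k + k*v)
a(h) = h*(-18 + h) (a(h) = h*(h + (-8 + 10*(-5) - 5*(-8))) = h*(h + (-8 - 50 + 40)) = h*(h - 18) = h*(-18 + h))
a(26)/((-1*(-84373))) = (26*(-18 + 26))/((-1*(-84373))) = (26*8)/84373 = 208*(1/84373) = 208/84373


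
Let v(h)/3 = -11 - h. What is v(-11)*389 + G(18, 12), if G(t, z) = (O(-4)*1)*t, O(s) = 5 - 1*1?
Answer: 72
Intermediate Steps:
O(s) = 4 (O(s) = 5 - 1 = 4)
v(h) = -33 - 3*h (v(h) = 3*(-11 - h) = -33 - 3*h)
G(t, z) = 4*t (G(t, z) = (4*1)*t = 4*t)
v(-11)*389 + G(18, 12) = (-33 - 3*(-11))*389 + 4*18 = (-33 + 33)*389 + 72 = 0*389 + 72 = 0 + 72 = 72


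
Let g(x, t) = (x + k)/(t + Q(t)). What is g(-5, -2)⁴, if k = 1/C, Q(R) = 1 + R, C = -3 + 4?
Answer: 256/81 ≈ 3.1605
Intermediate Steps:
C = 1
k = 1 (k = 1/1 = 1)
g(x, t) = (1 + x)/(1 + 2*t) (g(x, t) = (x + 1)/(t + (1 + t)) = (1 + x)/(1 + 2*t))
g(-5, -2)⁴ = ((1 - 5)/(1 + 2*(-2)))⁴ = (-4/(1 - 4))⁴ = (-4/(-3))⁴ = (-⅓*(-4))⁴ = (4/3)⁴ = 256/81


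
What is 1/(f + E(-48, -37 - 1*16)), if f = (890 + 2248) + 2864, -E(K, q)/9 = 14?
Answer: 1/5876 ≈ 0.00017018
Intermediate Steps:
E(K, q) = -126 (E(K, q) = -9*14 = -126)
f = 6002 (f = 3138 + 2864 = 6002)
1/(f + E(-48, -37 - 1*16)) = 1/(6002 - 126) = 1/5876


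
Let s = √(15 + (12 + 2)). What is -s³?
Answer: -29*√29 ≈ -156.17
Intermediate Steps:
s = √29 (s = √(15 + 14) = √29 ≈ 5.3852)
-s³ = -(√29)³ = -29*√29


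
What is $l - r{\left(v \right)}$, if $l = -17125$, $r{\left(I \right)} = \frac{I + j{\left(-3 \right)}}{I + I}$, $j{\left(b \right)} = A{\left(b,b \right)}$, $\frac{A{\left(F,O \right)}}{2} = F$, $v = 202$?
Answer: $- \frac{1729674}{101} \approx -17126.0$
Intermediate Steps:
$A{\left(F,O \right)} = 2 F$
$j{\left(b \right)} = 2 b$
$r{\left(I \right)} = \frac{-6 + I}{2 I}$ ($r{\left(I \right)} = \frac{I + 2 \left(-3\right)}{I + I} = \frac{I - 6}{2 I} = \left(-6 + I\right) \frac{1}{2 I} = \frac{-6 + I}{2 I}$)
$l - r{\left(v \right)} = -17125 - \frac{-6 + 202}{2 \cdot 202} = -17125 - \frac{1}{2} \cdot \frac{1}{202} \cdot 196 = -17125 - \frac{49}{101} = - \frac{1729674}{101}$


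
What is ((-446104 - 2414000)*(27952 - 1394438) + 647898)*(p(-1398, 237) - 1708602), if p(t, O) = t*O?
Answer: -7972635756705664176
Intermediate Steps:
p(t, O) = O*t
((-446104 - 2414000)*(27952 - 1394438) + 647898)*(p(-1398, 237) - 1708602) = ((-446104 - 2414000)*(27952 - 1394438) + 647898)*(237*(-1398) - 1708602) = (-2860104*(-1366486) + 647898)*(-331326 - 1708602) = (3908292074544 + 647898)*(-2039928) = 3908292722442*(-2039928) = -7972635756705664176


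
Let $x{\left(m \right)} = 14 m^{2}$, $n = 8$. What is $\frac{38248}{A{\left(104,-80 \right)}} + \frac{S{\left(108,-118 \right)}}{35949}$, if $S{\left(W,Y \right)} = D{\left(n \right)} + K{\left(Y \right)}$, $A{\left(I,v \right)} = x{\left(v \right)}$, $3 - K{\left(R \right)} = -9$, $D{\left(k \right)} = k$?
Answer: $\frac{24585167}{57518400} \approx 0.42743$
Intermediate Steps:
$K{\left(R \right)} = 12$ ($K{\left(R \right)} = 3 - -9 = 3 + 9 = 12$)
$A{\left(I,v \right)} = 14 v^{2}$
$S{\left(W,Y \right)} = 20$ ($S{\left(W,Y \right)} = 8 + 12 = 20$)
$\frac{38248}{A{\left(104,-80 \right)}} + \frac{S{\left(108,-118 \right)}}{35949} = \frac{38248}{14 \left(-80\right)^{2}} + \frac{20}{35949} = \frac{38248}{14 \cdot 6400} + 20 \cdot \frac{1}{35949} = \frac{38248}{89600} + \frac{20}{35949} = 38248 \cdot \frac{1}{89600} + \frac{20}{35949} = \frac{683}{1600} + \frac{20}{35949} = \frac{24585167}{57518400}$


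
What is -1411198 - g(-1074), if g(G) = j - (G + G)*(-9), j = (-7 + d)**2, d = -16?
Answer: -1392395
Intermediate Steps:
j = 529 (j = (-7 - 16)**2 = (-23)**2 = 529)
g(G) = 529 + 18*G (g(G) = 529 - (G + G)*(-9) = 529 - 2*G*(-9) = 529 - (-18)*G = 529 + 18*G)
-1411198 - g(-1074) = -1411198 - (529 + 18*(-1074)) = -1411198 - (529 - 19332) = -1411198 - 1*(-18803) = -1411198 + 18803 = -1392395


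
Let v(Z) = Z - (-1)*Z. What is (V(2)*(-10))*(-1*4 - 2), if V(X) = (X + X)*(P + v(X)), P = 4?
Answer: 1920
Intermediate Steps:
v(Z) = 2*Z (v(Z) = Z + Z = 2*Z)
V(X) = 2*X*(4 + 2*X) (V(X) = (X + X)*(4 + 2*X) = (2*X)*(4 + 2*X) = 2*X*(4 + 2*X))
(V(2)*(-10))*(-1*4 - 2) = ((4*2*(2 + 2))*(-10))*(-1*4 - 2) = ((4*2*4)*(-10))*(-4 - 2) = (32*(-10))*(-6) = -320*(-6) = 1920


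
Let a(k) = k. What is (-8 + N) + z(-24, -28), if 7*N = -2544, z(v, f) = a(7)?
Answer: -2551/7 ≈ -364.43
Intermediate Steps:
z(v, f) = 7
N = -2544/7 (N = (⅐)*(-2544) = -2544/7 ≈ -363.43)
(-8 + N) + z(-24, -28) = (-8 - 2544/7) + 7 = -2600/7 + 7 = -2551/7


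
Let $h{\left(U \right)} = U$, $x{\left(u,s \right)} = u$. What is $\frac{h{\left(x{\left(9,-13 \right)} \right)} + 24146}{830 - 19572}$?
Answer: $- \frac{24155}{18742} \approx -1.2888$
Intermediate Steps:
$\frac{h{\left(x{\left(9,-13 \right)} \right)} + 24146}{830 - 19572} = \frac{9 + 24146}{830 - 19572} = \frac{24155}{830 - 19572} = \frac{24155}{-18742} = 24155 \left(- \frac{1}{18742}\right) = - \frac{24155}{18742}$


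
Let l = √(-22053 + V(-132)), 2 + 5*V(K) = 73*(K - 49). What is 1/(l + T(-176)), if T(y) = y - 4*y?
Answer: 22/12645 - 7*I*√14/50580 ≈ 0.0017398 - 0.00051783*I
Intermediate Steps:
V(K) = -3579/5 + 73*K/5 (V(K) = -⅖ + (73*(K - 49))/5 = -⅖ + (73*(-49 + K))/5 = -⅖ + (-3577 + 73*K)/5 = -⅖ + (-3577/5 + 73*K/5) = -3579/5 + 73*K/5)
l = 42*I*√14 (l = √(-22053 + (-3579/5 + (73/5)*(-132))) = √(-22053 + (-3579/5 - 9636/5)) = √(-22053 - 2643) = √(-24696) = 42*I*√14 ≈ 157.15*I)
T(y) = -3*y
1/(l + T(-176)) = 1/(42*I*√14 - 3*(-176)) = 1/(42*I*√14 + 528) = 1/(528 + 42*I*√14)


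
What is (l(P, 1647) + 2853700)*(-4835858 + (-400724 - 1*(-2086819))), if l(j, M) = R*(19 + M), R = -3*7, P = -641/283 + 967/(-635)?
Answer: -8878281064782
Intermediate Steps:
P = -680696/179705 (P = -641*1/283 + 967*(-1/635) = -641/283 - 967/635 = -680696/179705 ≈ -3.7879)
R = -21
l(j, M) = -399 - 21*M (l(j, M) = -21*(19 + M) = -399 - 21*M)
(l(P, 1647) + 2853700)*(-4835858 + (-400724 - 1*(-2086819))) = ((-399 - 21*1647) + 2853700)*(-4835858 + (-400724 - 1*(-2086819))) = ((-399 - 34587) + 2853700)*(-4835858 + (-400724 + 2086819)) = (-34986 + 2853700)*(-4835858 + 1686095) = 2818714*(-3149763) = -8878281064782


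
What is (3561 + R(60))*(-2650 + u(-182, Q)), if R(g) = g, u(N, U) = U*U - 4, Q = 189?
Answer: 119735607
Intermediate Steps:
u(N, U) = -4 + U**2 (u(N, U) = U**2 - 4 = -4 + U**2)
(3561 + R(60))*(-2650 + u(-182, Q)) = (3561 + 60)*(-2650 + (-4 + 189**2)) = 3621*(-2650 + (-4 + 35721)) = 3621*(-2650 + 35717) = 3621*33067 = 119735607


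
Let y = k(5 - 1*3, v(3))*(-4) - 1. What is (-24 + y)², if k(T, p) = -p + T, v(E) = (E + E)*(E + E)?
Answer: 12321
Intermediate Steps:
v(E) = 4*E² (v(E) = (2*E)*(2*E) = 4*E²)
k(T, p) = T - p
y = 135 (y = ((5 - 1*3) - 4*3²)*(-4) - 1 = ((5 - 3) - 4*9)*(-4) - 1 = (2 - 1*36)*(-4) - 1 = (2 - 36)*(-4) - 1 = -34*(-4) - 1 = 136 - 1 = 135)
(-24 + y)² = (-24 + 135)² = 111² = 12321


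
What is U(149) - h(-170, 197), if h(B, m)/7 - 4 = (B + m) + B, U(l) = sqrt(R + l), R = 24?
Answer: 973 + sqrt(173) ≈ 986.15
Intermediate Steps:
U(l) = sqrt(24 + l)
h(B, m) = 28 + 7*m + 14*B (h(B, m) = 28 + 7*((B + m) + B) = 28 + 7*(m + 2*B) = 28 + (7*m + 14*B) = 28 + 7*m + 14*B)
U(149) - h(-170, 197) = sqrt(24 + 149) - (28 + 7*197 + 14*(-170)) = sqrt(173) - (28 + 1379 - 2380) = sqrt(173) - 1*(-973) = sqrt(173) + 973 = 973 + sqrt(173)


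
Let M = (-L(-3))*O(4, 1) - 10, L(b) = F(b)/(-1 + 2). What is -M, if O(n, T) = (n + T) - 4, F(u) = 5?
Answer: 15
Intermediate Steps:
O(n, T) = -4 + T + n (O(n, T) = (T + n) - 4 = -4 + T + n)
L(b) = 5 (L(b) = 5/(-1 + 2) = 5/1 = 5*1 = 5)
M = -15 (M = (-1*5)*(-4 + 1 + 4) - 10 = -5*1 - 10 = -5 - 10 = -15)
-M = -1*(-15) = 15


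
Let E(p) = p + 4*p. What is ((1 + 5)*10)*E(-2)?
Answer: -600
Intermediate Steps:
E(p) = 5*p
((1 + 5)*10)*E(-2) = ((1 + 5)*10)*(5*(-2)) = (6*10)*(-10) = 60*(-10) = -600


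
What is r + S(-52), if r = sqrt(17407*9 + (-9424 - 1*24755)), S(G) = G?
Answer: -52 + 2*sqrt(30621) ≈ 297.98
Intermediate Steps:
r = 2*sqrt(30621) (r = sqrt(156663 + (-9424 - 24755)) = sqrt(156663 - 34179) = sqrt(122484) = 2*sqrt(30621) ≈ 349.98)
r + S(-52) = 2*sqrt(30621) - 52 = -52 + 2*sqrt(30621)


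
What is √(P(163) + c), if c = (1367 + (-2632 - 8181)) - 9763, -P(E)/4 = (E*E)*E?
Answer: I*√17342197 ≈ 4164.4*I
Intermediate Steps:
P(E) = -4*E³ (P(E) = -4*E*E*E = -4*E²*E = -4*E³)
c = -19209 (c = (1367 - 10813) - 9763 = -9446 - 9763 = -19209)
√(P(163) + c) = √(-4*163³ - 19209) = √(-4*4330747 - 19209) = √(-17322988 - 19209) = √(-17342197) = I*√17342197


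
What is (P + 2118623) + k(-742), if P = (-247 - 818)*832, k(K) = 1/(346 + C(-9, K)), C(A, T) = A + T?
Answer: 499179914/405 ≈ 1.2325e+6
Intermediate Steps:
k(K) = 1/(337 + K) (k(K) = 1/(346 + (-9 + K)) = 1/(337 + K))
P = -886080 (P = -1065*832 = -886080)
(P + 2118623) + k(-742) = (-886080 + 2118623) + 1/(337 - 742) = 1232543 + 1/(-405) = 1232543 - 1/405 = 499179914/405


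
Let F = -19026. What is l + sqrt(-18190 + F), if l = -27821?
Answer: -27821 + 4*I*sqrt(2326) ≈ -27821.0 + 192.91*I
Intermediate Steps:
l + sqrt(-18190 + F) = -27821 + sqrt(-18190 - 19026) = -27821 + sqrt(-37216) = -27821 + 4*I*sqrt(2326)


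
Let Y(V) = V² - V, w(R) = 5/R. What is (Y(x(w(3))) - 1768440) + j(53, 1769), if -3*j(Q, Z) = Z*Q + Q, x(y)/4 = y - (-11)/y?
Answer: -404696174/225 ≈ -1.7987e+6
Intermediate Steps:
x(y) = 4*y + 44/y (x(y) = 4*(y - (-11)/y) = 4*(y + 11/y) = 4*y + 44/y)
j(Q, Z) = -Q/3 - Q*Z/3 (j(Q, Z) = -(Z*Q + Q)/3 = -(Q*Z + Q)/3 = -(Q + Q*Z)/3 = -Q/3 - Q*Z/3)
(Y(x(w(3))) - 1768440) + j(53, 1769) = ((4*(5/3) + 44/((5/3)))*(-1 + (4*(5/3) + 44/((5/3)))) - 1768440) - ⅓*53*(1 + 1769) = ((4*(5*(⅓)) + 44/((5*(⅓))))*(-1 + (4*(5*(⅓)) + 44/((5*(⅓))))) - 1768440) - ⅓*53*1770 = ((4*(5/3) + 44/(5/3))*(-1 + (4*(5/3) + 44/(5/3))) - 1768440) - 31270 = ((20/3 + 44*(⅗))*(-1 + (20/3 + 44*(⅗))) - 1768440) - 31270 = ((20/3 + 132/5)*(-1 + (20/3 + 132/5)) - 1768440) - 31270 = (496*(-1 + 496/15)/15 - 1768440) - 31270 = ((496/15)*(481/15) - 1768440) - 31270 = (238576/225 - 1768440) - 31270 = -397660424/225 - 31270 = -404696174/225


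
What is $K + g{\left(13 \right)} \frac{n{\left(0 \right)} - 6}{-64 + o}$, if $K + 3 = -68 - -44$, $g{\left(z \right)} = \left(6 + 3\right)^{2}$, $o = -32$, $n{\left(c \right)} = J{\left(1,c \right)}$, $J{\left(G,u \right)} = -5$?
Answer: $- \frac{567}{32} \approx -17.719$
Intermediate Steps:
$n{\left(c \right)} = -5$
$g{\left(z \right)} = 81$ ($g{\left(z \right)} = 9^{2} = 81$)
$K = -27$ ($K = -3 - 24 = -27$)
$K + g{\left(13 \right)} \frac{n{\left(0 \right)} - 6}{-64 + o} = -27 + 81 \frac{-5 - 6}{-64 - 32} = -27 + 81 \left(- \frac{11}{-96}\right) = -27 + 81 \left(\left(-11\right) \left(- \frac{1}{96}\right)\right) = -27 + 81 \cdot \frac{11}{96} = -27 + \frac{297}{32} = - \frac{567}{32}$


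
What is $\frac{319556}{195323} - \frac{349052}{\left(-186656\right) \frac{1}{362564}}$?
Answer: $\frac{1544931619228605}{2278638118} \approx 6.7801 \cdot 10^{5}$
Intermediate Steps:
$\frac{319556}{195323} - \frac{349052}{\left(-186656\right) \frac{1}{362564}} = 319556 \cdot \frac{1}{195323} - \frac{349052}{\left(-186656\right) \frac{1}{362564}} = \frac{319556}{195323} - \frac{349052}{- \frac{46664}{90641}} = \frac{319556}{195323} - - \frac{7909605583}{11666} = \frac{319556}{195323} + \frac{7909605583}{11666} = \frac{1544931619228605}{2278638118}$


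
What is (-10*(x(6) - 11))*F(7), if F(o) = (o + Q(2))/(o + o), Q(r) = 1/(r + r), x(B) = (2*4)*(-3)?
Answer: 725/4 ≈ 181.25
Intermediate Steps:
x(B) = -24 (x(B) = 8*(-3) = -24)
Q(r) = 1/(2*r)
F(o) = (1/4 + o)/(2*o) (F(o) = (o + (1/2)/2)/(o + o) = (o + (1/2)*(1/2))/((2*o)) = (o + 1/4)*(1/(2*o)) = (1/4 + o)*(1/(2*o)) = (1/4 + o)/(2*o))
(-10*(x(6) - 11))*F(7) = (-10*(-24 - 11))*((1/8)*(1 + 4*7)/7) = (-10*(-35))*((1/8)*(1/7)*(1 + 28)) = 350*((1/8)*(1/7)*29) = 350*(29/56) = 725/4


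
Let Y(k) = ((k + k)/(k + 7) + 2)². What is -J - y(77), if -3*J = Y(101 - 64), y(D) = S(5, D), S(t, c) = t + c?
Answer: -37501/484 ≈ -77.481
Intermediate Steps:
S(t, c) = c + t
y(D) = 5 + D (y(D) = D + 5 = 5 + D)
Y(k) = (2 + 2*k/(7 + k))² (Y(k) = ((2*k)/(7 + k) + 2)² = (2*k/(7 + k) + 2)² = (2 + 2*k/(7 + k))²)
J = -2187/484 (J = -4*(7 + 2*(101 - 64))²/(3*(7 + (101 - 64))²) = -4*(7 + 2*37)²/(3*(7 + 37)²) = -4*(7 + 74)²/(3*44²) = -4*81²/(3*1936) = -4*6561/(3*1936) = -⅓*6561/484 = -2187/484 ≈ -4.5186)
-J - y(77) = -1*(-2187/484) - (5 + 77) = 2187/484 - 1*82 = 2187/484 - 82 = -37501/484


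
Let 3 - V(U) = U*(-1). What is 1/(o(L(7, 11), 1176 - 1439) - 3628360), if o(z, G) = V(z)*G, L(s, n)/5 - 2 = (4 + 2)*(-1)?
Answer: -1/3623889 ≈ -2.7595e-7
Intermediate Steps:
L(s, n) = -20 (L(s, n) = 10 + 5*((4 + 2)*(-1)) = 10 + 5*(6*(-1)) = 10 + 5*(-6) = 10 - 30 = -20)
V(U) = 3 + U (V(U) = 3 - U*(-1) = 3 - (-1)*U = 3 + U)
o(z, G) = G*(3 + z) (o(z, G) = (3 + z)*G = G*(3 + z))
1/(o(L(7, 11), 1176 - 1439) - 3628360) = 1/((1176 - 1439)*(3 - 20) - 3628360) = 1/(-263*(-17) - 3628360) = 1/(4471 - 3628360) = 1/(-3623889) = -1/3623889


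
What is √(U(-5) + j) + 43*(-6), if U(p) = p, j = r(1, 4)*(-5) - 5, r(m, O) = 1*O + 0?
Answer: -258 + I*√30 ≈ -258.0 + 5.4772*I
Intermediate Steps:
r(m, O) = O (r(m, O) = O + 0 = O)
j = -25 (j = 4*(-5) - 5 = -20 - 5 = -25)
√(U(-5) + j) + 43*(-6) = √(-5 - 25) + 43*(-6) = √(-30) - 258 = I*√30 - 258 = -258 + I*√30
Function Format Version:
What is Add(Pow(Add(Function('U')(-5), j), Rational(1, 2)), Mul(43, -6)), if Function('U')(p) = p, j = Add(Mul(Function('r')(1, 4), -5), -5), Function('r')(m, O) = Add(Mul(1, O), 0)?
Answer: Add(-258, Mul(I, Pow(30, Rational(1, 2)))) ≈ Add(-258.00, Mul(5.4772, I))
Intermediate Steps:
Function('r')(m, O) = O (Function('r')(m, O) = Add(O, 0) = O)
j = -25 (j = Add(Mul(4, -5), -5) = Add(-20, -5) = -25)
Add(Pow(Add(Function('U')(-5), j), Rational(1, 2)), Mul(43, -6)) = Add(Pow(Add(-5, -25), Rational(1, 2)), Mul(43, -6)) = Add(Pow(-30, Rational(1, 2)), -258) = Add(Mul(I, Pow(30, Rational(1, 2))), -258) = Add(-258, Mul(I, Pow(30, Rational(1, 2))))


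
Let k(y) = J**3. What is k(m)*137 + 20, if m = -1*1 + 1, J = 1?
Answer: 157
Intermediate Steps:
m = 0 (m = -1 + 1 = 0)
k(y) = 1 (k(y) = 1**3 = 1)
k(m)*137 + 20 = 1*137 + 20 = 137 + 20 = 157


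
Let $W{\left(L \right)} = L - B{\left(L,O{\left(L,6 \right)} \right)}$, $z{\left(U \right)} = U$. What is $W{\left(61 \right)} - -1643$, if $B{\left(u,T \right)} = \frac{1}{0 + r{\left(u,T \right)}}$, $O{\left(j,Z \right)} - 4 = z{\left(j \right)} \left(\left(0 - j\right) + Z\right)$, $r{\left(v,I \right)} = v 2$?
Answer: $\frac{207887}{122} \approx 1704.0$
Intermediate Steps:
$r{\left(v,I \right)} = 2 v$
$O{\left(j,Z \right)} = 4 + j \left(Z - j\right)$ ($O{\left(j,Z \right)} = 4 + j \left(\left(0 - j\right) + Z\right) = 4 + j \left(- j + Z\right) = 4 + j \left(Z - j\right)$)
$B{\left(u,T \right)} = \frac{1}{2 u}$ ($B{\left(u,T \right)} = \frac{1}{0 + 2 u} = \frac{1}{2 u}$)
$W{\left(L \right)} = L - \frac{1}{2 L}$
$W{\left(61 \right)} - -1643 = \left(61 - \frac{1}{2 \cdot 61}\right) - -1643 = \left(61 - \frac{1}{122}\right) + 1643 = \frac{7441}{122} + 1643 = \frac{207887}{122}$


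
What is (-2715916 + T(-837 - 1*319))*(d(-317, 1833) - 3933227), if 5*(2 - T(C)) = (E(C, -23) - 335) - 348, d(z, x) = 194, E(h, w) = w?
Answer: 53406120214512/5 ≈ 1.0681e+13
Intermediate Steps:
T(C) = 716/5 (T(C) = 2 - ((-23 - 335) - 348)/5 = 2 - (-358 - 348)/5 = 2 - 1/5*(-706) = 2 + 706/5 = 716/5)
(-2715916 + T(-837 - 1*319))*(d(-317, 1833) - 3933227) = (-2715916 + 716/5)*(194 - 3933227) = -13578864/5*(-3933033) = 53406120214512/5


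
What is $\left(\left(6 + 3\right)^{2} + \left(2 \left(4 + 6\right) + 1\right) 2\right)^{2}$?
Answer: $15129$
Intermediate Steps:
$\left(\left(6 + 3\right)^{2} + \left(2 \left(4 + 6\right) + 1\right) 2\right)^{2} = \left(9^{2} + \left(2 \cdot 10 + 1\right) 2\right)^{2} = \left(81 + \left(20 + 1\right) 2\right)^{2} = \left(81 + 21 \cdot 2\right)^{2} = \left(81 + 42\right)^{2} = 123^{2} = 15129$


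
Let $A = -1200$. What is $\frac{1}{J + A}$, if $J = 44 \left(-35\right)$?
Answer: $- \frac{1}{2740} \approx -0.00036496$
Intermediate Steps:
$J = -1540$
$\frac{1}{J + A} = \frac{1}{-1540 - 1200} = \frac{1}{-2740} = - \frac{1}{2740}$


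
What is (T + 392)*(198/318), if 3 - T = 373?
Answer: 726/53 ≈ 13.698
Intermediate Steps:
T = -370 (T = 3 - 1*373 = 3 - 373 = -370)
(T + 392)*(198/318) = (-370 + 392)*(198/318) = 22*(198*(1/318)) = 22*(33/53) = 726/53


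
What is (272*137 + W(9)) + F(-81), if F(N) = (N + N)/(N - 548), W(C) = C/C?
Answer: 23439847/629 ≈ 37265.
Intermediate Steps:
W(C) = 1
F(N) = 2*N/(-548 + N) (F(N) = (2*N)/(-548 + N) = 2*N/(-548 + N))
(272*137 + W(9)) + F(-81) = (272*137 + 1) + 2*(-81)/(-548 - 81) = (37264 + 1) + 2*(-81)/(-629) = 37265 + 2*(-81)*(-1/629) = 37265 + 162/629 = 23439847/629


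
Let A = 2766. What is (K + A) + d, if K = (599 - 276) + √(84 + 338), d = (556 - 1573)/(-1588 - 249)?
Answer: 5675510/1837 + √422 ≈ 3110.1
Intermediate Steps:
d = 1017/1837 (d = -1017/(-1837) = -1017*(-1/1837) = 1017/1837 ≈ 0.55362)
K = 323 + √422 ≈ 343.54
(K + A) + d = ((323 + √422) + 2766) + 1017/1837 = (3089 + √422) + 1017/1837 = 5675510/1837 + √422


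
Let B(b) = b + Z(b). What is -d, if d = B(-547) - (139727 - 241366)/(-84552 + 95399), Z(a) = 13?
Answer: 5690659/10847 ≈ 524.63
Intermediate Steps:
B(b) = 13 + b (B(b) = b + 13 = 13 + b)
d = -5690659/10847 (d = (13 - 547) - (139727 - 241366)/(-84552 + 95399) = -534 - (-101639)/10847 = -534 - 1*(-101639/10847) = -534 + 101639/10847 = -5690659/10847 ≈ -524.63)
-d = -1*(-5690659/10847) = 5690659/10847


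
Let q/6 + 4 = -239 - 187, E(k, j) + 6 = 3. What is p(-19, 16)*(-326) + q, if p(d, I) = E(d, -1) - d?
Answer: -7796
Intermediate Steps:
E(k, j) = -3 (E(k, j) = -6 + 3 = -3)
q = -2580 (q = -24 + 6*(-239 - 187) = -24 + 6*(-426) = -24 - 2556 = -2580)
p(d, I) = -3 - d
p(-19, 16)*(-326) + q = (-3 - 1*(-19))*(-326) - 2580 = (-3 + 19)*(-326) - 2580 = 16*(-326) - 2580 = -5216 - 2580 = -7796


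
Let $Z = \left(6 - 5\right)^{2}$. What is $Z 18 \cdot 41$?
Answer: $738$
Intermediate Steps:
$Z = 1$ ($Z = 1^{2} = 1$)
$Z 18 \cdot 41 = 1 \cdot 18 \cdot 41 = 18 \cdot 41 = 738$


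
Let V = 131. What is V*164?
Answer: 21484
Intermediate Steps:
V*164 = 131*164 = 21484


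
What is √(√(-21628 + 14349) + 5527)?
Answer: √(5527 + I*√7279) ≈ 74.346 + 0.5738*I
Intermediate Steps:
√(√(-21628 + 14349) + 5527) = √(√(-7279) + 5527) = √(I*√7279 + 5527) = √(5527 + I*√7279)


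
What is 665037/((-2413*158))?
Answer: -665037/381254 ≈ -1.7443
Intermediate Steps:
665037/((-2413*158)) = 665037/(-381254) = 665037*(-1/381254) = -665037/381254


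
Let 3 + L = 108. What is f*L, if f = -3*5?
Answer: -1575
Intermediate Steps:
f = -15
L = 105 (L = -3 + 108 = 105)
f*L = -15*105 = -1575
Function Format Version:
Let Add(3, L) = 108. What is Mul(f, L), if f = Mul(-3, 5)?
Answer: -1575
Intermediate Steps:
f = -15
L = 105 (L = Add(-3, 108) = 105)
Mul(f, L) = Mul(-15, 105) = -1575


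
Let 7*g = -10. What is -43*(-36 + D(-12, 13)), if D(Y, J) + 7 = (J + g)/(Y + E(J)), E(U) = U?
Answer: 9460/7 ≈ 1351.4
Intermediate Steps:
g = -10/7 (g = (⅐)*(-10) = -10/7 ≈ -1.4286)
D(Y, J) = -7 + (-10/7 + J)/(J + Y) (D(Y, J) = -7 + (J - 10/7)/(Y + J) = -7 + (-10/7 + J)/(J + Y))
-43*(-36 + D(-12, 13)) = -43*(-36 + (-10/7 - 7*(-12) - 6*13)/(13 - 12)) = -43*(-36 + (-10/7 + 84 - 78)/1) = -43*(-36 + 1*(32/7)) = -43*(-36 + 32/7) = -43*(-220/7) = 9460/7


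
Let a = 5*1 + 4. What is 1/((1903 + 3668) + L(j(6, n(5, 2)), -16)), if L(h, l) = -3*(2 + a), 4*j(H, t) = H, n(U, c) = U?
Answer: 1/5538 ≈ 0.00018057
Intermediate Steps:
a = 9 (a = 5 + 4 = 9)
j(H, t) = H/4
L(h, l) = -33 (L(h, l) = -3*(2 + 9) = -3*11 = -33)
1/((1903 + 3668) + L(j(6, n(5, 2)), -16)) = 1/((1903 + 3668) - 33) = 1/(5571 - 33) = 1/5538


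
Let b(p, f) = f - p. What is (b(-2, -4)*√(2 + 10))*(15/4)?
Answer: -15*√3 ≈ -25.981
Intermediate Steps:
(b(-2, -4)*√(2 + 10))*(15/4) = ((-4 - 1*(-2))*√(2 + 10))*(15/4) = ((-4 + 2)*√12)*(15*(¼)) = -4*√3*(15/4) = -15*√3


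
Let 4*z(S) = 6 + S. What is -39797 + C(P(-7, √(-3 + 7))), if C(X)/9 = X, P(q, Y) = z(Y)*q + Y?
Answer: -39905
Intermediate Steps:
z(S) = 3/2 + S/4 (z(S) = (6 + S)/4 = 3/2 + S/4)
P(q, Y) = Y + q*(3/2 + Y/4) (P(q, Y) = (3/2 + Y/4)*q + Y = q*(3/2 + Y/4) + Y = Y + q*(3/2 + Y/4))
C(X) = 9*X
-39797 + C(P(-7, √(-3 + 7))) = -39797 + 9*(√(-3 + 7) + (¼)*(-7)*(6 + √(-3 + 7))) = -39797 + 9*(√4 + (¼)*(-7)*(6 + √4)) = -39797 + 9*(2 + (¼)*(-7)*(6 + 2)) = -39797 + 9*(2 + (¼)*(-7)*8) = -39797 + 9*(2 - 14) = -39797 + 9*(-12) = -39797 - 108 = -39905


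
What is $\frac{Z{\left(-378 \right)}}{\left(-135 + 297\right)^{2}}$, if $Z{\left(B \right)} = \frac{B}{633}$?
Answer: $- \frac{7}{307638} \approx -2.2754 \cdot 10^{-5}$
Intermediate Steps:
$Z{\left(B \right)} = \frac{B}{633}$ ($Z{\left(B \right)} = B \frac{1}{633} = \frac{B}{633}$)
$\frac{Z{\left(-378 \right)}}{\left(-135 + 297\right)^{2}} = \frac{\frac{1}{633} \left(-378\right)}{\left(-135 + 297\right)^{2}} = - \frac{126}{211 \cdot 162^{2}} = - \frac{126}{211 \cdot 26244} = \left(- \frac{126}{211}\right) \frac{1}{26244} = - \frac{7}{307638}$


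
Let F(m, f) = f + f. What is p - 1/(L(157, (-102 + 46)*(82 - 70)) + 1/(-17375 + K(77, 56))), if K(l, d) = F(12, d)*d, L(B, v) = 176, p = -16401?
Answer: -32049648030/1954127 ≈ -16401.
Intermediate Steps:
F(m, f) = 2*f
K(l, d) = 2*d² (K(l, d) = (2*d)*d = 2*d²)
p - 1/(L(157, (-102 + 46)*(82 - 70)) + 1/(-17375 + K(77, 56))) = -16401 - 1/(176 + 1/(-17375 + 2*56²)) = -16401 - 1/(176 + 1/(-17375 + 2*3136)) = -16401 - 1/(176 + 1/(-17375 + 6272)) = -16401 - 1/(176 + 1/(-11103)) = -16401 - 1/(176 - 1/11103) = -16401 - 1/1954127/11103 = -16401 - 1*11103/1954127 = -16401 - 11103/1954127 = -32049648030/1954127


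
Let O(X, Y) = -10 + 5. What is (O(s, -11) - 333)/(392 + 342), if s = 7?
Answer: -169/367 ≈ -0.46049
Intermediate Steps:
O(X, Y) = -5
(O(s, -11) - 333)/(392 + 342) = (-5 - 333)/(392 + 342) = -338/734 = -338*1/734 = -169/367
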